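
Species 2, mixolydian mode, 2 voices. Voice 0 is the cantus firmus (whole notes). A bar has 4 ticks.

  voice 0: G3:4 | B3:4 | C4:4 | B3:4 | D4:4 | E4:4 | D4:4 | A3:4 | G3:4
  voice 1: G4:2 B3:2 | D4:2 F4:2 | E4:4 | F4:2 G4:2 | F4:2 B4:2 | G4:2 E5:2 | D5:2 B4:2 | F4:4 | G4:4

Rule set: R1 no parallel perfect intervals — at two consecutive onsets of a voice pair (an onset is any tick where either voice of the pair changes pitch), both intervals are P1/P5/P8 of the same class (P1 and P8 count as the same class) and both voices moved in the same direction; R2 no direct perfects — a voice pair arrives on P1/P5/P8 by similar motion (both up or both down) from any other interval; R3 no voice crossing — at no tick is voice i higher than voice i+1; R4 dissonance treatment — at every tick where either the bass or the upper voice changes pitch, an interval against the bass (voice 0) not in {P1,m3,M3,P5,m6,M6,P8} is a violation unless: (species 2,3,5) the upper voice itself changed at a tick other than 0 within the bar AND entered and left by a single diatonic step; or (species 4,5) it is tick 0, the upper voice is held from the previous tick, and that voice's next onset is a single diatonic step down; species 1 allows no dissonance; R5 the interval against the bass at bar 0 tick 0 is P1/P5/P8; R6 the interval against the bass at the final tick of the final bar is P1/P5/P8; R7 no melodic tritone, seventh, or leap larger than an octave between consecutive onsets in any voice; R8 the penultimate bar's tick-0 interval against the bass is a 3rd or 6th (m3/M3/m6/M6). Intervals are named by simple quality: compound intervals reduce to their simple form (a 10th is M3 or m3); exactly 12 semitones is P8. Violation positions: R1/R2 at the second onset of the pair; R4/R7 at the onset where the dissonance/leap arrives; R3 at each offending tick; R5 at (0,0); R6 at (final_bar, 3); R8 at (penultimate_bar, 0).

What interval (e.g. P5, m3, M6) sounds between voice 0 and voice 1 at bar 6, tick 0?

P8

voice 0=D4 voice 1=D5 -> P8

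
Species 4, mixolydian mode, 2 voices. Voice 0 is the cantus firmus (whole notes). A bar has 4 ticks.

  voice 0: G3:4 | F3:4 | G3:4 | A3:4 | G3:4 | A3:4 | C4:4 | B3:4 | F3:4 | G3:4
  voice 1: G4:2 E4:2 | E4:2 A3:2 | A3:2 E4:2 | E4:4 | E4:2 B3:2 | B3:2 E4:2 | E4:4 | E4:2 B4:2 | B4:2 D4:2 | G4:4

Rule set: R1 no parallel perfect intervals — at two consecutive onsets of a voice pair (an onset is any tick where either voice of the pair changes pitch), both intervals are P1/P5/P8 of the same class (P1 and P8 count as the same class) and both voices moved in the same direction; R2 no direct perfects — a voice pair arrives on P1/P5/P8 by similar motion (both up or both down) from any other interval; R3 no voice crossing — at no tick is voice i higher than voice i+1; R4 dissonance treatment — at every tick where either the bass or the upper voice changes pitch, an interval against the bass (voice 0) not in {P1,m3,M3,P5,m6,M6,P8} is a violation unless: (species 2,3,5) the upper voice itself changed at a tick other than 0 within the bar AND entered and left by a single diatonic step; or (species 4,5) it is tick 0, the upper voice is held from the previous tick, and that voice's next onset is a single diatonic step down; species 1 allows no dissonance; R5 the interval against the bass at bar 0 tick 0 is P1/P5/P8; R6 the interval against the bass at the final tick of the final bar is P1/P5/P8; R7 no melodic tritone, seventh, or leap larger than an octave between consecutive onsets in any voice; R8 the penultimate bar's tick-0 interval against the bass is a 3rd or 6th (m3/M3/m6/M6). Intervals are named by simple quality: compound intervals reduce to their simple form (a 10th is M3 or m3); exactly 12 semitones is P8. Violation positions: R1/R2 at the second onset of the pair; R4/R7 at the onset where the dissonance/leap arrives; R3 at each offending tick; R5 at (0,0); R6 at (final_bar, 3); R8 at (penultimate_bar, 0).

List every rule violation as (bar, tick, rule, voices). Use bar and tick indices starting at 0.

(1, 0, R4, (0, 1))
(2, 0, R4, (0, 1))
(5, 0, R4, (0, 1))
(7, 0, R4, (0, 1))
(8, 0, R4, (0, 1))
(8, 0, R7, (0,))
(8, 0, R8, (0, 1))
(9, 0, R2, (0, 1))

bar 0: v0=G3 v1=G4 downbeat P8
bar 1: v0=F3 v1=E4 downbeat M7
bar 2: v0=G3 v1=A3 downbeat M2
bar 3: v0=A3 v1=E4 downbeat P5
bar 4: v0=G3 v1=E4 downbeat M6
bar 5: v0=A3 v1=B3 downbeat M2
bar 6: v0=C4 v1=E4 downbeat M3
bar 7: v0=B3 v1=E4 downbeat P4
bar 8: v0=F3 v1=B4 downbeat TT
bar 9: v0=G3 v1=G4 downbeat P8
  -> R4 @ bar 1 tick 0 v(0, 1): F3/E4 M7 untreated
  -> R4 @ bar 2 tick 0 v(0, 1): G3/A3 M2 untreated
  -> R4 @ bar 5 tick 0 v(0, 1): A3/B3 M2 untreated
  -> R4 @ bar 7 tick 0 v(0, 1): B3/E4 P4 untreated
  -> R4 @ bar 8 tick 0 v(0, 1): F3/B4 TT untreated
  -> R7 @ bar 8 tick 0 v(0,): B3->F3 leap 6st
  -> R8 @ bar 8 tick 0 v(0, 1): penult TT not 3rd/6th
  -> R2 @ bar 9 tick 0 v(0, 1): F3/D4 M6 -> G3/G4 P8 similar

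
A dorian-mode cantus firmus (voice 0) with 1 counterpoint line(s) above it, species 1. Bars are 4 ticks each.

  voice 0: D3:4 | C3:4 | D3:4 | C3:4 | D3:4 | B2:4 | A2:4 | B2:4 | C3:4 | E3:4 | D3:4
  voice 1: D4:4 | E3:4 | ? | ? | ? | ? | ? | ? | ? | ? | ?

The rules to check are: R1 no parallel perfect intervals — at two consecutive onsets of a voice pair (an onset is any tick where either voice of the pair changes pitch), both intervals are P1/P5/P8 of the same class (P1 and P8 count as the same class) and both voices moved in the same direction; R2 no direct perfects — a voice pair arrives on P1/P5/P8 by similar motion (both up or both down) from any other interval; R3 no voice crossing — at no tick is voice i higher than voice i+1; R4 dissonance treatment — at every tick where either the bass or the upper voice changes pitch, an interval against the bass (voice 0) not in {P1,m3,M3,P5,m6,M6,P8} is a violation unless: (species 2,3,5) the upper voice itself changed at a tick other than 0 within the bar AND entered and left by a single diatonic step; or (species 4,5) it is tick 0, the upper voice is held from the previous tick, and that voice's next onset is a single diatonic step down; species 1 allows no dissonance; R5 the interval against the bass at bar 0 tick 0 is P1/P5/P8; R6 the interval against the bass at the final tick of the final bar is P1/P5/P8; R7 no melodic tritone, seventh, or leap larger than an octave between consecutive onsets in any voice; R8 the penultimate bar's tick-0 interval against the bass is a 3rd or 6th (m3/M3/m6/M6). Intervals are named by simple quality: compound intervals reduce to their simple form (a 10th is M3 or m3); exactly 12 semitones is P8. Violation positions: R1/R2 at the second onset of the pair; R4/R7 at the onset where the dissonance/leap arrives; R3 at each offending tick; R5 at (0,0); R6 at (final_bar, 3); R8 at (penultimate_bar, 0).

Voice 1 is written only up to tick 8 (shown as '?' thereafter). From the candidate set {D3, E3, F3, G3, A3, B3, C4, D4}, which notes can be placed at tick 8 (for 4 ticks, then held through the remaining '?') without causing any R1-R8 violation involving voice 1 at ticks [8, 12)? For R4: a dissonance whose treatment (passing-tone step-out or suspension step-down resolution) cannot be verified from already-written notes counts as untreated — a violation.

{B3, D3, F3}

D3: legal
E3: violates R4
F3: legal
G3: violates R4
A3: violates R2
B3: legal
C4: violates R4
D4: violates R2,R7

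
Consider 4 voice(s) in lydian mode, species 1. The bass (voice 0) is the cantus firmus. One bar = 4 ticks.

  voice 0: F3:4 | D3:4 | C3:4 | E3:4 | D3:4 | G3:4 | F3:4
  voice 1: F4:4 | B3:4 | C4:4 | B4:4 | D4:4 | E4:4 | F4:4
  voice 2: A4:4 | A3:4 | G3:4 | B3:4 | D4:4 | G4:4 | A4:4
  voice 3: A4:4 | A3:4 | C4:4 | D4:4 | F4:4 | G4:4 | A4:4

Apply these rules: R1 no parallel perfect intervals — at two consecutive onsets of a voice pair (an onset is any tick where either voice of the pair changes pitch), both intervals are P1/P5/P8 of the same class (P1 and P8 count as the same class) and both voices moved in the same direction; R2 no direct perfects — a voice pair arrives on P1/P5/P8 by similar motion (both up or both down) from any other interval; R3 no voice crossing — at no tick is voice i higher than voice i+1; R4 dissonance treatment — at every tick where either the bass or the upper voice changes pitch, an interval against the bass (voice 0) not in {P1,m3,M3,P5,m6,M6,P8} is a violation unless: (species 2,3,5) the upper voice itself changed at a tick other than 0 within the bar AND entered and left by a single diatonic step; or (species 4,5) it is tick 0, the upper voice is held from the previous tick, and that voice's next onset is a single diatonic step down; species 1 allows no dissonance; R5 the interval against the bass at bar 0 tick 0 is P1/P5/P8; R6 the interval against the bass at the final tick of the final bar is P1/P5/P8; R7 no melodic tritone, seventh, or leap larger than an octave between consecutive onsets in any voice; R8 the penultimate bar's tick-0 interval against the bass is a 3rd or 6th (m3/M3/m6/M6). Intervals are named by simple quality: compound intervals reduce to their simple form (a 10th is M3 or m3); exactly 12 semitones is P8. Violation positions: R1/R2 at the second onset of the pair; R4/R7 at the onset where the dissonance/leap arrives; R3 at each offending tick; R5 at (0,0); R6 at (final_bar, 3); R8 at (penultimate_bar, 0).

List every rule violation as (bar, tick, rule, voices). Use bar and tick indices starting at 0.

(0, 0, R5, (0, 2))
(0, 0, R5, (0, 3))
(1, 0, R1, (2, 3))
(1, 0, R2, (0, 2))
(1, 0, R2, (0, 3))
(1, 0, R3, (1, 2))
(1, 0, R7, (1,))
(1, 1, R3, (1, 2))
(1, 2, R3, (1, 2))
(1, 3, R3, (1, 2))
(2, 0, R1, (0, 2))
(2, 0, R2, (1, 3))
(2, 0, R3, (1, 2))
(2, 1, R3, (1, 2))
(2, 2, R3, (1, 2))
(2, 3, R3, (1, 2))
(3, 0, R1, (0, 2))
(3, 0, R2, (0, 1))
(3, 0, R2, (1, 2))
(3, 0, R3, (1, 2))
(3, 0, R4, (0, 3))
(3, 0, R7, (1,))
(3, 1, R3, (1, 2))
(3, 2, R3, (1, 2))
(3, 3, R3, (1, 2))
(4, 0, R2, (0, 1))
(5, 0, R1, (0, 2))
(5, 0, R2, (0, 3))
(5, 0, R2, (2, 3))
(5, 0, R8, (0, 2))
(5, 0, R8, (0, 3))
(6, 0, R1, (2, 3))
(6, 3, R6, (0, 2))
(6, 3, R6, (0, 3))

bar 0: v0=F3 v1=F4 v2=A4 v3=A4 downbeat M3
bar 1: v0=D3 v1=B3 v2=A3 v3=A3 downbeat P5
bar 2: v0=C3 v1=C4 v2=G3 v3=C4 downbeat P8
bar 3: v0=E3 v1=B4 v2=B3 v3=D4 downbeat m7
bar 4: v0=D3 v1=D4 v2=D4 v3=F4 downbeat m3
bar 5: v0=G3 v1=E4 v2=G4 v3=G4 downbeat P8
bar 6: v0=F3 v1=F4 v2=A4 v3=A4 downbeat M3
  -> R5 @ bar 0 tick 0 v(0, 2): opens on M3
  -> R5 @ bar 0 tick 0 v(0, 3): opens on M3
  -> R1 @ bar 1 tick 0 v(2, 3): A4/A4 P1 -> A3/A3 P1 similar
  -> R2 @ bar 1 tick 0 v(0, 2): F3/A4 M3 -> D3/A3 P5 similar
  -> R2 @ bar 1 tick 0 v(0, 3): F3/A4 M3 -> D3/A3 P5 similar
  -> R3 @ bar 1 tick 0 v(1, 2): B3 above A3
  -> R7 @ bar 1 tick 0 v(1,): F4->B3 leap 6st
  -> R3 @ bar 1 tick 1 v(1, 2): B3 above A3
  -> R3 @ bar 1 tick 2 v(1, 2): B3 above A3
  -> R3 @ bar 1 tick 3 v(1, 2): B3 above A3
  -> R1 @ bar 2 tick 0 v(0, 2): D3/A3 P5 -> C3/G3 P5 similar
  -> R2 @ bar 2 tick 0 v(1, 3): B3/A3 M2 -> C4/C4 P1 similar
  -> R3 @ bar 2 tick 0 v(1, 2): C4 above G3
  -> R3 @ bar 2 tick 1 v(1, 2): C4 above G3
  -> R3 @ bar 2 tick 2 v(1, 2): C4 above G3
  -> R3 @ bar 2 tick 3 v(1, 2): C4 above G3
  -> R1 @ bar 3 tick 0 v(0, 2): C3/G3 P5 -> E3/B3 P5 similar
  -> R2 @ bar 3 tick 0 v(0, 1): C3/C4 P8 -> E3/B4 P5 similar
  -> R2 @ bar 3 tick 0 v(1, 2): C4/G3 P4 -> B4/B3 P8 similar
  -> R3 @ bar 3 tick 0 v(1, 2): B4 above B3
  -> R4 @ bar 3 tick 0 v(0, 3): E3/D4 m7 untreated
  -> R7 @ bar 3 tick 0 v(1,): C4->B4 leap 11st
  -> R3 @ bar 3 tick 1 v(1, 2): B4 above B3
  -> R3 @ bar 3 tick 2 v(1, 2): B4 above B3
  -> R3 @ bar 3 tick 3 v(1, 2): B4 above B3
  -> R2 @ bar 4 tick 0 v(0, 1): E3/B4 P5 -> D3/D4 P8 similar
  -> R1 @ bar 5 tick 0 v(0, 2): D3/D4 P8 -> G3/G4 P8 similar
  -> R2 @ bar 5 tick 0 v(0, 3): D3/F4 m3 -> G3/G4 P8 similar
  -> R2 @ bar 5 tick 0 v(2, 3): D4/F4 m3 -> G4/G4 P1 similar
  -> R8 @ bar 5 tick 0 v(0, 2): penult P8 not 3rd/6th
  -> R8 @ bar 5 tick 0 v(0, 3): penult P8 not 3rd/6th
  -> R1 @ bar 6 tick 0 v(2, 3): G4/G4 P1 -> A4/A4 P1 similar
  -> R6 @ bar 6 tick 3 v(0, 2): closes on M3
  -> R6 @ bar 6 tick 3 v(0, 3): closes on M3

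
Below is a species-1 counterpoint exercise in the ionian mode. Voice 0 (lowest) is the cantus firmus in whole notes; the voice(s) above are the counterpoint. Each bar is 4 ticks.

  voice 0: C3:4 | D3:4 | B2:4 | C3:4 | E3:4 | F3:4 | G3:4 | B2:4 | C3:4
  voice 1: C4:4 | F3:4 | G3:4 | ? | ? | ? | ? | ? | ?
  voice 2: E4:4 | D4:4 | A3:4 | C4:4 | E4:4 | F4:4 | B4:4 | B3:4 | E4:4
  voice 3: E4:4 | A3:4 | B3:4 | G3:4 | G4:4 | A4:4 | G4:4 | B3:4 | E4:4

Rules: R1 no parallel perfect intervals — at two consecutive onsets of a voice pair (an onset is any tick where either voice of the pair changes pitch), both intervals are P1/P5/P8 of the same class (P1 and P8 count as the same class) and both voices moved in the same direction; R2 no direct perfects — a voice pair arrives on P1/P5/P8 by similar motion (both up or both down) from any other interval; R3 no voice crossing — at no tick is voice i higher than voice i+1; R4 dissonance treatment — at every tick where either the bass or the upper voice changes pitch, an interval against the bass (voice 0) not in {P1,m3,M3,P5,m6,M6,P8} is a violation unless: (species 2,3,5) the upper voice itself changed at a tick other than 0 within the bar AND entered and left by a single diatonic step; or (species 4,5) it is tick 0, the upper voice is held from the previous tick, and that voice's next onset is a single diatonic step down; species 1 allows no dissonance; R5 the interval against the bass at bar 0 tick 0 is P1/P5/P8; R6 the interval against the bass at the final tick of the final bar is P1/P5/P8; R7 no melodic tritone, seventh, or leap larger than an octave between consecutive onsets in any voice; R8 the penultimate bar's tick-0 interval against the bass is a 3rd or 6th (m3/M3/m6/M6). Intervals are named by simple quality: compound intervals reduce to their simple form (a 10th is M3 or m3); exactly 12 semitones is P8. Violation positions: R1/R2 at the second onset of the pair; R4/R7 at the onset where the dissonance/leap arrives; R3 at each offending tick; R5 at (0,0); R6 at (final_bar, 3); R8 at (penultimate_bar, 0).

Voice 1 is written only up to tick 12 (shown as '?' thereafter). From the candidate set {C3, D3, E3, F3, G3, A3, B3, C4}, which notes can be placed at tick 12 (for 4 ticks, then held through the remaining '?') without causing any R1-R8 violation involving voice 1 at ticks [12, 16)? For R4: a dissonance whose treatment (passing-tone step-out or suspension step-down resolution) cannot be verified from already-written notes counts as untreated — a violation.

{A3, E3, G3}

C3: violates R2
D3: violates R4
E3: legal
F3: violates R4
G3: legal
A3: legal
B3: violates R4
C4: violates R2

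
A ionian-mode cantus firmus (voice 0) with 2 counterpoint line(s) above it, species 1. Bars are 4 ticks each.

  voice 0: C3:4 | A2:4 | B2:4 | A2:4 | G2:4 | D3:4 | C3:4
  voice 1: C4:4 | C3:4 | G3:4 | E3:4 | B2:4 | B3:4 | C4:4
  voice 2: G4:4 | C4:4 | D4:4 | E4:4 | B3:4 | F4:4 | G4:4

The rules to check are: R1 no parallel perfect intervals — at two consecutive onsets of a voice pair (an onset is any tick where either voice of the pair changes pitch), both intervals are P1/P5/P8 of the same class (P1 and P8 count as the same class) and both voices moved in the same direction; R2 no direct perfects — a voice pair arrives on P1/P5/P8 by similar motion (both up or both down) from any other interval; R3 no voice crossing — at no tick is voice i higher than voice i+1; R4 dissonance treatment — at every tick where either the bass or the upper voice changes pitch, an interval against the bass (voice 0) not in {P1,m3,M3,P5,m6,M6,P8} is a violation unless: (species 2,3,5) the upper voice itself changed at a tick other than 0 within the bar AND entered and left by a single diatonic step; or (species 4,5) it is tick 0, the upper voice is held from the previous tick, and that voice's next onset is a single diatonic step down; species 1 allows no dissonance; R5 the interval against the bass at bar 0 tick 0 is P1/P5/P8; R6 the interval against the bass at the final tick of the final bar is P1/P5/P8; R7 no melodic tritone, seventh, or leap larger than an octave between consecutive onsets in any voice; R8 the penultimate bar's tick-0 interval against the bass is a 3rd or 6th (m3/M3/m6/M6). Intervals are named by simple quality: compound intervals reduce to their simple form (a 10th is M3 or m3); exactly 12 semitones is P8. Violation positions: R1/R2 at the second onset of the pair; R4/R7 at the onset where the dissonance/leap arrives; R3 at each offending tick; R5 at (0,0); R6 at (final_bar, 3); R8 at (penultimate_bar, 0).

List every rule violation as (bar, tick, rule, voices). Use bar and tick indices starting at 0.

bar 0: v0=C3 v1=C4 v2=G4 downbeat P5
bar 1: v0=A2 v1=C3 v2=C4 downbeat m3
bar 2: v0=B2 v1=G3 v2=D4 downbeat m3
bar 3: v0=A2 v1=E3 v2=E4 downbeat P5
bar 4: v0=G2 v1=B2 v2=B3 downbeat M3
bar 5: v0=D3 v1=B3 v2=F4 downbeat m3
bar 6: v0=C3 v1=C4 v2=G4 downbeat P5
  -> R2 @ bar 1 tick 0 v(1, 2): C4/G4 P5 -> C3/C4 P8 similar
  -> R2 @ bar 2 tick 0 v(1, 2): C3/C4 P8 -> G3/D4 P5 similar
  -> R2 @ bar 3 tick 0 v(0, 1): B2/G3 m6 -> A2/E3 P5 similar
  -> R1 @ bar 4 tick 0 v(1, 2): E3/E4 P8 -> B2/B3 P8 similar
  -> R7 @ bar 5 tick 0 v(2,): B3->F4 leap 6st
  -> R2 @ bar 6 tick 0 v(1, 2): B3/F4 TT -> C4/G4 P5 similar

(1, 0, R2, (1, 2))
(2, 0, R2, (1, 2))
(3, 0, R2, (0, 1))
(4, 0, R1, (1, 2))
(5, 0, R7, (2,))
(6, 0, R2, (1, 2))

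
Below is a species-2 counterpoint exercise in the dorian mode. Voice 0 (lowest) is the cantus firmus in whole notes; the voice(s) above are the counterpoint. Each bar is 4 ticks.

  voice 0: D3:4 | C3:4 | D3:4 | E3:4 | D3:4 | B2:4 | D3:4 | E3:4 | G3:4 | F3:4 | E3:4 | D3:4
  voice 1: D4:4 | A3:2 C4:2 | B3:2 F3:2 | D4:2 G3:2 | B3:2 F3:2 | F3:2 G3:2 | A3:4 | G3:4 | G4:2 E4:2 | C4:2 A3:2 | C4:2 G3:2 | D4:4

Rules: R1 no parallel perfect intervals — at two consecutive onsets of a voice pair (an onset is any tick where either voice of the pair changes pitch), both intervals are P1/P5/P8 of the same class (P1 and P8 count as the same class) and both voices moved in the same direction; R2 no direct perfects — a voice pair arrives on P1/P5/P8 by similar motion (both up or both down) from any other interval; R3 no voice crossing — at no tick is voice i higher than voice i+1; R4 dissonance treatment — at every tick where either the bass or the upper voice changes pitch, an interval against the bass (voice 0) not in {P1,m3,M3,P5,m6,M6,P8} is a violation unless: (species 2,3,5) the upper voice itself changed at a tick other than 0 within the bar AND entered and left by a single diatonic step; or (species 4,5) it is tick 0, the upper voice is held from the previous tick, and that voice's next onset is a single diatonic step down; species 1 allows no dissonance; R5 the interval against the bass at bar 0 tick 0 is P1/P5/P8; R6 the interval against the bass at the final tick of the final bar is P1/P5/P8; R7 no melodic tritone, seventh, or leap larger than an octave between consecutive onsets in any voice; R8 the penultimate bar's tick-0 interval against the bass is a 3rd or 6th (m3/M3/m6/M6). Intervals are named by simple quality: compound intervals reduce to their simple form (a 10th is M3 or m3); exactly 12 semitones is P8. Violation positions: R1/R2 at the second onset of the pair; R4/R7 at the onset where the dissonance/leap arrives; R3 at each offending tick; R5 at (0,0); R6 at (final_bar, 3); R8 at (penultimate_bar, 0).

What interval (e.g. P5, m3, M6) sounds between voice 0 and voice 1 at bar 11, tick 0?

voice 0=D3 voice 1=D4 -> P8

P8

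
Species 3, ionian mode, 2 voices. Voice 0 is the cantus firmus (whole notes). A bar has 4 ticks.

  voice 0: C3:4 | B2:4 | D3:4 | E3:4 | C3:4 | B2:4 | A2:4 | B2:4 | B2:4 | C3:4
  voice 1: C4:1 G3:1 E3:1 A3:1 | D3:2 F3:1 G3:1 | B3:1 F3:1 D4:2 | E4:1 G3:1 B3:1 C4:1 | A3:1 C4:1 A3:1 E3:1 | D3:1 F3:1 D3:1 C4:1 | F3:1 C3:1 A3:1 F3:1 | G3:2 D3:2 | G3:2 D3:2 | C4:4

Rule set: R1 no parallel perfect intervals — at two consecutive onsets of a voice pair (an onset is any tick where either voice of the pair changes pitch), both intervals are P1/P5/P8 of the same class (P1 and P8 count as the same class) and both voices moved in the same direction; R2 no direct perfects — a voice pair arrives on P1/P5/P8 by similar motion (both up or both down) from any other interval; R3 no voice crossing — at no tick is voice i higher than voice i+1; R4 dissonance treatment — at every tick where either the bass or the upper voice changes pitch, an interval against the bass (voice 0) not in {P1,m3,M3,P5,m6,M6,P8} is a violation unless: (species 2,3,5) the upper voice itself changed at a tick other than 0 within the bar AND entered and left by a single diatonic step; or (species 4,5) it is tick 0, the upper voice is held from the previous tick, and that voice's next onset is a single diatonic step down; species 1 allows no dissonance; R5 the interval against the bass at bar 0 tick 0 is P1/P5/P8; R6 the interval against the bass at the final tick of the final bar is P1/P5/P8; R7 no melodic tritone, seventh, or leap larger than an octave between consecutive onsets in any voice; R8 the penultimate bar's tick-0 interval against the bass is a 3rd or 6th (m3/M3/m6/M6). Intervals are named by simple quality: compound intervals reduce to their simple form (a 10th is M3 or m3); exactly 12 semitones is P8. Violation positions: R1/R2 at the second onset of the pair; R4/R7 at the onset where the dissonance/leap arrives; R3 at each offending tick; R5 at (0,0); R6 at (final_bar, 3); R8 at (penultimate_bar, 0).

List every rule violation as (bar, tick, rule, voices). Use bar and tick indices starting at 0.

(1, 2, R4, (0, 1))
(2, 1, R7, (1,))
(3, 0, R1, (0, 1))
(5, 1, R4, (0, 1))
(5, 3, R4, (0, 1))
(5, 3, R7, (1,))
(9, 0, R2, (0, 1))
(9, 0, R7, (1,))

bar 0: v0=C3 v1=C4 downbeat P8
bar 1: v0=B2 v1=D3 downbeat m3
bar 2: v0=D3 v1=B3 downbeat M6
bar 3: v0=E3 v1=E4 downbeat P8
bar 4: v0=C3 v1=A3 downbeat M6
bar 5: v0=B2 v1=D3 downbeat m3
bar 6: v0=A2 v1=F3 downbeat m6
bar 7: v0=B2 v1=G3 downbeat m6
bar 8: v0=B2 v1=G3 downbeat m6
bar 9: v0=C3 v1=C4 downbeat P8
  -> R4 @ bar 1 tick 2 v(0, 1): B2/F3 TT untreated
  -> R7 @ bar 2 tick 1 v(1,): B3->F3 leap 6st
  -> R1 @ bar 3 tick 0 v(0, 1): D3/D4 P8 -> E3/E4 P8 similar
  -> R4 @ bar 5 tick 1 v(0, 1): B2/F3 TT untreated
  -> R4 @ bar 5 tick 3 v(0, 1): B2/C4 m2 untreated
  -> R7 @ bar 5 tick 3 v(1,): D3->C4 leap 10st
  -> R2 @ bar 9 tick 0 v(0, 1): B2/D3 m3 -> C3/C4 P8 similar
  -> R7 @ bar 9 tick 0 v(1,): D3->C4 leap 10st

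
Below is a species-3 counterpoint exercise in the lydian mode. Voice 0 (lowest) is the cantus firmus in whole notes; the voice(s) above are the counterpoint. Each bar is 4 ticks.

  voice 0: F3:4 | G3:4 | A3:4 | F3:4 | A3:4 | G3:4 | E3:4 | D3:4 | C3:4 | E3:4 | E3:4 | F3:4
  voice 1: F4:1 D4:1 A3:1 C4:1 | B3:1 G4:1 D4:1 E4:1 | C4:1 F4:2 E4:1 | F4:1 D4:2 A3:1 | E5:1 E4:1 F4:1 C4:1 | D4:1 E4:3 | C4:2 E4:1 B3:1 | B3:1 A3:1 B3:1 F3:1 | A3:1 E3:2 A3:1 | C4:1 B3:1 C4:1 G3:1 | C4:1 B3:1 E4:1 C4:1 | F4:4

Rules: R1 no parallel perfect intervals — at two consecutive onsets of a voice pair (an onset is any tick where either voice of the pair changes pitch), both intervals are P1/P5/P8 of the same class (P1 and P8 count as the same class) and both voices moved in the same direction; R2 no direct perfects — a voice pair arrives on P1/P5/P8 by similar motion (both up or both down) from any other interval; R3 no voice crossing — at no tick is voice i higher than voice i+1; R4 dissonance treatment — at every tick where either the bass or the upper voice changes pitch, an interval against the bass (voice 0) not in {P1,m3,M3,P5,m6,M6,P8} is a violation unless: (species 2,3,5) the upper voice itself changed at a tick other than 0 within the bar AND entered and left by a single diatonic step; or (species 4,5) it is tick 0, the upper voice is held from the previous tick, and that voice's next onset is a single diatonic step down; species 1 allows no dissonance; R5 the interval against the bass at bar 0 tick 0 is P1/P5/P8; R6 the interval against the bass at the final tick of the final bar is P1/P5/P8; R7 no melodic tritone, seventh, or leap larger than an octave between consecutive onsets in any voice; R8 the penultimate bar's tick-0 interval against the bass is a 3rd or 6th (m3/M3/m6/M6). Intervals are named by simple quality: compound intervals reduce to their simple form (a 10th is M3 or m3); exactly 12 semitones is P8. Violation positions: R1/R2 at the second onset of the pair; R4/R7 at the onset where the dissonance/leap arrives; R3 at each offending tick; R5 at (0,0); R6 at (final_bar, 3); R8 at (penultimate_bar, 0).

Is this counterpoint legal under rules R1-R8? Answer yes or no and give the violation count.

No (4 violations)

bar 0: v0=F3 v1=F4 (P8)
bar 1: v0=G3 v1=B3 (M3)
bar 2: v0=A3 v1=C4 (m3)
bar 3: v0=F3 v1=F4 (P8)
bar 4: v0=A3 v1=E5 (P5)
bar 5: v0=G3 v1=D4 (P5)
bar 6: v0=E3 v1=C4 (m6)
bar 7: v0=D3 v1=B3 (M6)
bar 8: v0=C3 v1=A3 (M6)
bar 9: v0=E3 v1=C4 (m6)
bar 10: v0=E3 v1=C4 (m6)
bar 11: v0=F3 v1=F4 (P8)
  R2 @ bar4.0: F3/A3 M3 -> A3/E5 P5 similar
  R7 @ bar4.0: A3->E5 leap 19st
  R7 @ bar7.3: B3->F3 leap 6st
  R2 @ bar11.0: E3/C4 m6 -> F3/F4 P8 similar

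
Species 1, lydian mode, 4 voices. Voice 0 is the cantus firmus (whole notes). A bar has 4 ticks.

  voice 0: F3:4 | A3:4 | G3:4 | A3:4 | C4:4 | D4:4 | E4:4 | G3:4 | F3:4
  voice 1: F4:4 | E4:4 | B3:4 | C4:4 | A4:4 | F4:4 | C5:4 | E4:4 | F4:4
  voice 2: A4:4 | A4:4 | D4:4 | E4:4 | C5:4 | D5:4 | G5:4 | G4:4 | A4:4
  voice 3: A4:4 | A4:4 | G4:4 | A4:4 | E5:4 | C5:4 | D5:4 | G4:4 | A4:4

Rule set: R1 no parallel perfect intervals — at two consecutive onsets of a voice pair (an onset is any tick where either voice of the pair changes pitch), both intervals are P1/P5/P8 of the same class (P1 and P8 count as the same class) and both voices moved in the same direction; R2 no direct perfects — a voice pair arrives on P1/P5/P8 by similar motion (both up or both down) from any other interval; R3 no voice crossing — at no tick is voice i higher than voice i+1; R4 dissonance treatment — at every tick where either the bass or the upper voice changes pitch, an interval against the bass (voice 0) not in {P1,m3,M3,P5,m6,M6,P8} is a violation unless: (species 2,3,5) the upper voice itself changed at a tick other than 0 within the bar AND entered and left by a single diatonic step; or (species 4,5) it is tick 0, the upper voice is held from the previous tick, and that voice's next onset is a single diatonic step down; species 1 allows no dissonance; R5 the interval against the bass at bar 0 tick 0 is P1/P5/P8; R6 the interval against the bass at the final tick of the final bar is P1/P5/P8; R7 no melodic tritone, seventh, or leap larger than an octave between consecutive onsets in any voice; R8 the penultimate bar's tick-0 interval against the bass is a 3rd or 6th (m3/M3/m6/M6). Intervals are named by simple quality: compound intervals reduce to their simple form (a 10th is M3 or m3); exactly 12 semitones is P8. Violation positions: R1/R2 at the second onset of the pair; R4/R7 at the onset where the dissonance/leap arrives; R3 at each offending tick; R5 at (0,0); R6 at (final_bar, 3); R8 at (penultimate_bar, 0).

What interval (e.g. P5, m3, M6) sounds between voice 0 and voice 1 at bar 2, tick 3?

M3

voice 0=G3 voice 1=B3 -> M3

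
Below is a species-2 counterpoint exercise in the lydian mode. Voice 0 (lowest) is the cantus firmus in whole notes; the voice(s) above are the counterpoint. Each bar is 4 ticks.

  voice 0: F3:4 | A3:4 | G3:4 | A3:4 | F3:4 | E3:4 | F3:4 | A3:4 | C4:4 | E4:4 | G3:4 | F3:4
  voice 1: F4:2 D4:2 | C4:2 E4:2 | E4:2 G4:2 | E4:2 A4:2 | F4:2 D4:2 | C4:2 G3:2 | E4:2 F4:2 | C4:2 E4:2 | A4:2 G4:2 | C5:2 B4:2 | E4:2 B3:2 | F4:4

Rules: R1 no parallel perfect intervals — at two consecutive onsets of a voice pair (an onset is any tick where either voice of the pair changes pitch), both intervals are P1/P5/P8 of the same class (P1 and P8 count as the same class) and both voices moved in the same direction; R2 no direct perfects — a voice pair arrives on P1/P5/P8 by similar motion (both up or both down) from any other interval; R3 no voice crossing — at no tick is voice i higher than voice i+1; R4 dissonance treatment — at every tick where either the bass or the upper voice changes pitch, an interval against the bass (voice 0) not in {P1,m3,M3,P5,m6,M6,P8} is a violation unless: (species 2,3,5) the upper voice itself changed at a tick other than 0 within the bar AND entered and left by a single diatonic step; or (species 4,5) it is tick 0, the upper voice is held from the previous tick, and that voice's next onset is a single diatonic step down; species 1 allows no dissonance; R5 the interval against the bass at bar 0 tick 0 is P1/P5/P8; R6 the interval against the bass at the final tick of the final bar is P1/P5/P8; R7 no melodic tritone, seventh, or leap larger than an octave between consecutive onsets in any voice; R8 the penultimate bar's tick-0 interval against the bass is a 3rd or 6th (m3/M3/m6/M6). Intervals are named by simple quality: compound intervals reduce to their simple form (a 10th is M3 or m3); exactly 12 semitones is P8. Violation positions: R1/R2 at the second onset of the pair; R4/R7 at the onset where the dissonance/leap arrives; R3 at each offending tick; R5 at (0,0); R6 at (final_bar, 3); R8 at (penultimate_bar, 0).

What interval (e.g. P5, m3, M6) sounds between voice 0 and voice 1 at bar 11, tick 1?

P8

voice 0=F3 voice 1=F4 -> P8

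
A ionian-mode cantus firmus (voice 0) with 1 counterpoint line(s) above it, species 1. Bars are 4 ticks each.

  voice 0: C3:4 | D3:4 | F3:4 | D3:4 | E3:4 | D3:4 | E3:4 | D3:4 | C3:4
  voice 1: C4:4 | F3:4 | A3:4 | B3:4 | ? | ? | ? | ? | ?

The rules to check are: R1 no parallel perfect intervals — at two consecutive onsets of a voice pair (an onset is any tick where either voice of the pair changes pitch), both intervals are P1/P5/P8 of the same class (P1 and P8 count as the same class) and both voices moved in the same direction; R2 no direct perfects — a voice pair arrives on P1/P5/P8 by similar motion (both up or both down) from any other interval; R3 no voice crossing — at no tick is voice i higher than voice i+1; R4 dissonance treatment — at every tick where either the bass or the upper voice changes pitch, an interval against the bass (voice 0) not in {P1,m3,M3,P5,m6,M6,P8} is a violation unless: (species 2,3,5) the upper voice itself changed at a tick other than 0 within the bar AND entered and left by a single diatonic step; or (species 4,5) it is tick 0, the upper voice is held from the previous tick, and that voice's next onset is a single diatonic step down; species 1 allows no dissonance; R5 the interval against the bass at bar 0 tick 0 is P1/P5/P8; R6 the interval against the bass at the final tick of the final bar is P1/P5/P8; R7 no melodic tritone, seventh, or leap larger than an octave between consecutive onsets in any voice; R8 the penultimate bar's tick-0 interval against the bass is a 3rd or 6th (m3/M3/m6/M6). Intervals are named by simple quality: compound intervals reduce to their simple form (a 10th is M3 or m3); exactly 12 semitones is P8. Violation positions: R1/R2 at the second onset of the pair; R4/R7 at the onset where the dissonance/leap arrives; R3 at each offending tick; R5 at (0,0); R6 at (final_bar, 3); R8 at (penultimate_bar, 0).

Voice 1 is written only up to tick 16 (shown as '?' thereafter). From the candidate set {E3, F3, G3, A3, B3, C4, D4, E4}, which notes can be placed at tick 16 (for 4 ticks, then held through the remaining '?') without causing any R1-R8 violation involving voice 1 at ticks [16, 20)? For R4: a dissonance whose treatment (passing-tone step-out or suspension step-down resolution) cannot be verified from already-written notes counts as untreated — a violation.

{B3, C4, E3, G3}

E3: legal
F3: violates R4,R7
G3: legal
A3: violates R4
B3: legal
C4: legal
D4: violates R4
E4: violates R2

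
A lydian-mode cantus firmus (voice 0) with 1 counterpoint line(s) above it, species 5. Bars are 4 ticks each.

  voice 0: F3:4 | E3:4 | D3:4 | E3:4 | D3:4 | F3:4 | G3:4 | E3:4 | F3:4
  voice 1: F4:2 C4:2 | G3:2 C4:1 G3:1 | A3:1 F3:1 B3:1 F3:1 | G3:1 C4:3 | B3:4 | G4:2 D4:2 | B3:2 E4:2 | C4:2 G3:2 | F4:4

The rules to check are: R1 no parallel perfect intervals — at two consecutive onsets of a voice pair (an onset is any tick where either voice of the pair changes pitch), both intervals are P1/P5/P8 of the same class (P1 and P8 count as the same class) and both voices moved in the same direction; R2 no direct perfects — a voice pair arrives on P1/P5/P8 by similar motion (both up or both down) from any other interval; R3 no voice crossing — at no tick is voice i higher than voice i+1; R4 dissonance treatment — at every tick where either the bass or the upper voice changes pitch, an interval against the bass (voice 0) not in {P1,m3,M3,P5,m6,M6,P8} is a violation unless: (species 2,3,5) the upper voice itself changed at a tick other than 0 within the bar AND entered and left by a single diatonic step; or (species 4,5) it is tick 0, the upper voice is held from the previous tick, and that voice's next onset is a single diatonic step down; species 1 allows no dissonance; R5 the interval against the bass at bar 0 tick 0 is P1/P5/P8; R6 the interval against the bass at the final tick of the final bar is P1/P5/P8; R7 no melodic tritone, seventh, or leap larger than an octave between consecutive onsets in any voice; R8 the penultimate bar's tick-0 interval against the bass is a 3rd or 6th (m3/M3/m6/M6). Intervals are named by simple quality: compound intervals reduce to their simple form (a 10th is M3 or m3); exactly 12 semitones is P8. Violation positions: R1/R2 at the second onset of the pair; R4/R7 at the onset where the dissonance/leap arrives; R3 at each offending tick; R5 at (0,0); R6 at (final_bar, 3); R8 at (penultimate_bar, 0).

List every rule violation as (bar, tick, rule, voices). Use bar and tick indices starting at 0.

(2, 2, R7, (1,))
(2, 3, R7, (1,))
(5, 0, R4, (0, 1))
(8, 0, R2, (0, 1))
(8, 0, R7, (1,))

bar 0: v0=F3 v1=F4 downbeat P8
bar 1: v0=E3 v1=G3 downbeat m3
bar 2: v0=D3 v1=A3 downbeat P5
bar 3: v0=E3 v1=G3 downbeat m3
bar 4: v0=D3 v1=B3 downbeat M6
bar 5: v0=F3 v1=G4 downbeat M2
bar 6: v0=G3 v1=B3 downbeat M3
bar 7: v0=E3 v1=C4 downbeat m6
bar 8: v0=F3 v1=F4 downbeat P8
  -> R7 @ bar 2 tick 2 v(1,): F3->B3 leap 6st
  -> R7 @ bar 2 tick 3 v(1,): B3->F3 leap 6st
  -> R4 @ bar 5 tick 0 v(0, 1): F3/G4 M2 untreated
  -> R2 @ bar 8 tick 0 v(0, 1): E3/G3 m3 -> F3/F4 P8 similar
  -> R7 @ bar 8 tick 0 v(1,): G3->F4 leap 10st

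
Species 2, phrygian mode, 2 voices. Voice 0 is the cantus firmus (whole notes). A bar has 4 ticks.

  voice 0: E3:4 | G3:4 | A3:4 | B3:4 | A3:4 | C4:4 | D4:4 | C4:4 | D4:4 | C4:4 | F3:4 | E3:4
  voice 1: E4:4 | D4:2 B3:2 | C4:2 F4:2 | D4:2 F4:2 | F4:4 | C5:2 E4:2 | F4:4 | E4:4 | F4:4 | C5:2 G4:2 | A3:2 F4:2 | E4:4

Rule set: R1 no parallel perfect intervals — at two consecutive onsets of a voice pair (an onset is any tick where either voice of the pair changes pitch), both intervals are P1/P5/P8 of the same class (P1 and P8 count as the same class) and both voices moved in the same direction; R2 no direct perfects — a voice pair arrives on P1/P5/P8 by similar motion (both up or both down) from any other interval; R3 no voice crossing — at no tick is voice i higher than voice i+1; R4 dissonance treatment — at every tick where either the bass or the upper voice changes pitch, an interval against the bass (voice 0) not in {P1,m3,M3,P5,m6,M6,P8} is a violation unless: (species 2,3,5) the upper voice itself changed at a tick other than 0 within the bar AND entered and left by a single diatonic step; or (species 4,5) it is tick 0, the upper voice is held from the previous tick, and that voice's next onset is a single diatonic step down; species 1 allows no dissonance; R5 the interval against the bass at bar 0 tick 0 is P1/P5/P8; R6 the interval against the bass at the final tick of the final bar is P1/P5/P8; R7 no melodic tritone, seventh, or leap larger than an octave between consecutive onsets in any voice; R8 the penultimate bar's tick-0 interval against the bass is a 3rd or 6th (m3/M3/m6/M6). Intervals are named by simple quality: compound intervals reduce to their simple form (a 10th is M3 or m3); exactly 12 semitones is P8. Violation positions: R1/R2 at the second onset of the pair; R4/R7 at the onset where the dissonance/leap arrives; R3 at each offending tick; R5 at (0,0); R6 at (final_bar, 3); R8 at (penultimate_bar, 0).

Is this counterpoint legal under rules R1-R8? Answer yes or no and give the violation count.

bar 0: v0=E3 v1=E4 (P8)
bar 1: v0=G3 v1=D4 (P5)
bar 2: v0=A3 v1=C4 (m3)
bar 3: v0=B3 v1=D4 (m3)
bar 4: v0=A3 v1=F4 (m6)
bar 5: v0=C4 v1=C5 (P8)
bar 6: v0=D4 v1=F4 (m3)
bar 7: v0=C4 v1=E4 (M3)
bar 8: v0=D4 v1=F4 (m3)
bar 9: v0=C4 v1=C5 (P8)
bar 10: v0=F3 v1=A3 (M3)
bar 11: v0=E3 v1=E4 (P8)
  R4 @ bar3.2: B3/F4 TT untreated
  R2 @ bar5.0: A3/F4 m6 -> C4/C5 P8 similar
  R7 @ bar10.0: G4->A3 leap 10st
  R1 @ bar11.0: F3/F4 P8 -> E3/E4 P8 similar

No (4 violations)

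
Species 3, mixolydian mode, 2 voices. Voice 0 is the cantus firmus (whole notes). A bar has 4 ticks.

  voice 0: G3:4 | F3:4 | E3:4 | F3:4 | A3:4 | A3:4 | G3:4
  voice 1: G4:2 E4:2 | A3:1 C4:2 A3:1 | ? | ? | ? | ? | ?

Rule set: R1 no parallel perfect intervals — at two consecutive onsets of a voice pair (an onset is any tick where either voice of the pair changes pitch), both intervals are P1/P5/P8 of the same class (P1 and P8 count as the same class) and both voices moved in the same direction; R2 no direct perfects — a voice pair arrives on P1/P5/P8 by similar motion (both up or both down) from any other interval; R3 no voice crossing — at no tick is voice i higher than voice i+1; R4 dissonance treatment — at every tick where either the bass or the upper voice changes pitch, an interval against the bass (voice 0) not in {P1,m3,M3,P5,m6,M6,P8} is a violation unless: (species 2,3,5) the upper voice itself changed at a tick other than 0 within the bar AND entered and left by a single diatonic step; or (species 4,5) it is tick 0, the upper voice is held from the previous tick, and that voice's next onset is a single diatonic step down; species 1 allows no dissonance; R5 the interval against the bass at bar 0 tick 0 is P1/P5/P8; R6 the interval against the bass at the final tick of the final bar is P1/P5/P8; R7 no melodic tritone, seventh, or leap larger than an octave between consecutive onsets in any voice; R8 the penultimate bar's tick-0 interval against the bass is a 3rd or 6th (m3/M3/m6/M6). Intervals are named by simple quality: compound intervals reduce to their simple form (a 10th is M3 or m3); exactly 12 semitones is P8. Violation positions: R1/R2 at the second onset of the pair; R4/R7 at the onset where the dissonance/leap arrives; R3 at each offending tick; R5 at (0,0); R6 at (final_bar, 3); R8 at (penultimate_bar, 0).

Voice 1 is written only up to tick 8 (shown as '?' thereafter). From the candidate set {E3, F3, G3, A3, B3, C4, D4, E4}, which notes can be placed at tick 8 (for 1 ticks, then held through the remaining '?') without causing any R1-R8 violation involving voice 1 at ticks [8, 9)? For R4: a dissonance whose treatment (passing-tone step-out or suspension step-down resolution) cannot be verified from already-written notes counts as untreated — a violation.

{B3, C4, E4, G3}

E3: violates R2
F3: violates R4
G3: legal
A3: violates R4
B3: legal
C4: legal
D4: violates R4
E4: legal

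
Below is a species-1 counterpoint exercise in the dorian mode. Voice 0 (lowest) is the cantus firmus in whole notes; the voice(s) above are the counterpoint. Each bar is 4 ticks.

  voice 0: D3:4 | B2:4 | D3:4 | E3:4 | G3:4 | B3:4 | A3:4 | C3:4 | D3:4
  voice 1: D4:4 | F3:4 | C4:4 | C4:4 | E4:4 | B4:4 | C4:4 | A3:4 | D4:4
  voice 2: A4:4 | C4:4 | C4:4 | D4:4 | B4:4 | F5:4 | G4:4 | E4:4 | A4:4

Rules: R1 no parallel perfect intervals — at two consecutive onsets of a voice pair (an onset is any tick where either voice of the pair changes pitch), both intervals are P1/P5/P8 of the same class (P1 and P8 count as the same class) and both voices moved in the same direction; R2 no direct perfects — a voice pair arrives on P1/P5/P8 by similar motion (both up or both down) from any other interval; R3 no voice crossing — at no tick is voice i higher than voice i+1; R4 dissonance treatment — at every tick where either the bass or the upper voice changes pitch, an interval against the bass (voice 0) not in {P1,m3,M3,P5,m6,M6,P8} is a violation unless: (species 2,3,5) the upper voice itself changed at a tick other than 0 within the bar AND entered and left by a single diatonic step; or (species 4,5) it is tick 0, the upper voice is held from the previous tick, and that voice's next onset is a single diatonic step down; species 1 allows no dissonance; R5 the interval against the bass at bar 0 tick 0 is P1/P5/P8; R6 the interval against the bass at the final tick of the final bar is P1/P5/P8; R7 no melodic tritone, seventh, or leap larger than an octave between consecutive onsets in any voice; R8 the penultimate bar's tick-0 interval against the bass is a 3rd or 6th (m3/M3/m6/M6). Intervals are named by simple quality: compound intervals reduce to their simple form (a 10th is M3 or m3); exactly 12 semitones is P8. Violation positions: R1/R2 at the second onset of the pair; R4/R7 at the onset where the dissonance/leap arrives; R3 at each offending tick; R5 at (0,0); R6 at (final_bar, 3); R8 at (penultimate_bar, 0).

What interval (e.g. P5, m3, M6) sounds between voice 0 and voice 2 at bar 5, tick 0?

TT

voice 0=B3 voice 2=F5 -> TT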